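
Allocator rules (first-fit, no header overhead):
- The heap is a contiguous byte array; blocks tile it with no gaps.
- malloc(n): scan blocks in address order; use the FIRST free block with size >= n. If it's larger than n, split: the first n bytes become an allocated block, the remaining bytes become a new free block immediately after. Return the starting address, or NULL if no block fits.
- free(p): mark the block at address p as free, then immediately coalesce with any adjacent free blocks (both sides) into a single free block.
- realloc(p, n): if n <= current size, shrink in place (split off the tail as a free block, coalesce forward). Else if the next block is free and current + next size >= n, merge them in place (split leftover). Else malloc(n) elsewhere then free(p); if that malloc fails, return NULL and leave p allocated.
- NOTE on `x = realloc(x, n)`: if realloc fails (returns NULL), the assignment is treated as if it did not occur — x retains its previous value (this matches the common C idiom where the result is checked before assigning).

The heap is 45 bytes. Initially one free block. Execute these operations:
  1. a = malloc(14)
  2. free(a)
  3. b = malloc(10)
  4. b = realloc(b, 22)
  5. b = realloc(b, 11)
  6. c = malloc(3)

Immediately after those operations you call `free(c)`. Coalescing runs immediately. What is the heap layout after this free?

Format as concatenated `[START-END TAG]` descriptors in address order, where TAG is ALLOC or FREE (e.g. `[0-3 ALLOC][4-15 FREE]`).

Op 1: a = malloc(14) -> a = 0; heap: [0-13 ALLOC][14-44 FREE]
Op 2: free(a) -> (freed a); heap: [0-44 FREE]
Op 3: b = malloc(10) -> b = 0; heap: [0-9 ALLOC][10-44 FREE]
Op 4: b = realloc(b, 22) -> b = 0; heap: [0-21 ALLOC][22-44 FREE]
Op 5: b = realloc(b, 11) -> b = 0; heap: [0-10 ALLOC][11-44 FREE]
Op 6: c = malloc(3) -> c = 11; heap: [0-10 ALLOC][11-13 ALLOC][14-44 FREE]
free(c): c = 11 -> block [11-13 ALLOC]; mark free, coalesce with adjacent free neighbors -> [0-10 ALLOC][11-44 FREE]

Answer: [0-10 ALLOC][11-44 FREE]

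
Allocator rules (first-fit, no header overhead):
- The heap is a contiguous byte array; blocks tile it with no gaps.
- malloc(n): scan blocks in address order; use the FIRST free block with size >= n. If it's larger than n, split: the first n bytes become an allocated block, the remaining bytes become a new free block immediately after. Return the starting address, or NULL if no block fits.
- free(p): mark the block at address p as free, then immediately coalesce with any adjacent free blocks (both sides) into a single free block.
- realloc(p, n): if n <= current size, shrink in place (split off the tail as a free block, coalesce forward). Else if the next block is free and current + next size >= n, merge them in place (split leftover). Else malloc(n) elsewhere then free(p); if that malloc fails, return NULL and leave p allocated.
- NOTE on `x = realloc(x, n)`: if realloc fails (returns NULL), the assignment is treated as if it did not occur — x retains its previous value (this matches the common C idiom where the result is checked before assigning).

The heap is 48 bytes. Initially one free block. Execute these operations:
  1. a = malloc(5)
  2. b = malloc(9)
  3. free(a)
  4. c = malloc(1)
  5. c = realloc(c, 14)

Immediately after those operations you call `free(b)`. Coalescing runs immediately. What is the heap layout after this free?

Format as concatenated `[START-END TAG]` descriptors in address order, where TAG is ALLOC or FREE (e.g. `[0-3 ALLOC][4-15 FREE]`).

Op 1: a = malloc(5) -> a = 0; heap: [0-4 ALLOC][5-47 FREE]
Op 2: b = malloc(9) -> b = 5; heap: [0-4 ALLOC][5-13 ALLOC][14-47 FREE]
Op 3: free(a) -> (freed a); heap: [0-4 FREE][5-13 ALLOC][14-47 FREE]
Op 4: c = malloc(1) -> c = 0; heap: [0-0 ALLOC][1-4 FREE][5-13 ALLOC][14-47 FREE]
Op 5: c = realloc(c, 14) -> c = 14; heap: [0-4 FREE][5-13 ALLOC][14-27 ALLOC][28-47 FREE]
free(b): b = 5 -> block [5-13 ALLOC]; mark free, coalesce with adjacent free neighbors -> [0-13 FREE][14-27 ALLOC][28-47 FREE]

Answer: [0-13 FREE][14-27 ALLOC][28-47 FREE]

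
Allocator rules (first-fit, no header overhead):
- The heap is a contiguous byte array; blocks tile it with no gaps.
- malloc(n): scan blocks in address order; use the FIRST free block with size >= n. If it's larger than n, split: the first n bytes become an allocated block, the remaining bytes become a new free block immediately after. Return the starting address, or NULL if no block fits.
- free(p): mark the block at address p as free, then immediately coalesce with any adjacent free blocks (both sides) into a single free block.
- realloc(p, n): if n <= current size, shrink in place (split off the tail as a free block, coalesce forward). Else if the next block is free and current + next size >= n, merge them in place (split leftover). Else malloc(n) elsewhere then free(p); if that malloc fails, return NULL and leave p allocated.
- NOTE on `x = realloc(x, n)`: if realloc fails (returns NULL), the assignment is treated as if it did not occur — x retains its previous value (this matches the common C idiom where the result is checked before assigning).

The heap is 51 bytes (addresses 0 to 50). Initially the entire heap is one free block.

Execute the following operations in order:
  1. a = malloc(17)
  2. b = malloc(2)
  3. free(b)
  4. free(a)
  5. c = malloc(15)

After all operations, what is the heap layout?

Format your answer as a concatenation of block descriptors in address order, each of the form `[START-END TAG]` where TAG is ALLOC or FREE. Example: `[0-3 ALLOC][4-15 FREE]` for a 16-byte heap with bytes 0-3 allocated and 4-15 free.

Answer: [0-14 ALLOC][15-50 FREE]

Derivation:
Op 1: a = malloc(17) -> a = 0; heap: [0-16 ALLOC][17-50 FREE]
Op 2: b = malloc(2) -> b = 17; heap: [0-16 ALLOC][17-18 ALLOC][19-50 FREE]
Op 3: free(b) -> (freed b); heap: [0-16 ALLOC][17-50 FREE]
Op 4: free(a) -> (freed a); heap: [0-50 FREE]
Op 5: c = malloc(15) -> c = 0; heap: [0-14 ALLOC][15-50 FREE]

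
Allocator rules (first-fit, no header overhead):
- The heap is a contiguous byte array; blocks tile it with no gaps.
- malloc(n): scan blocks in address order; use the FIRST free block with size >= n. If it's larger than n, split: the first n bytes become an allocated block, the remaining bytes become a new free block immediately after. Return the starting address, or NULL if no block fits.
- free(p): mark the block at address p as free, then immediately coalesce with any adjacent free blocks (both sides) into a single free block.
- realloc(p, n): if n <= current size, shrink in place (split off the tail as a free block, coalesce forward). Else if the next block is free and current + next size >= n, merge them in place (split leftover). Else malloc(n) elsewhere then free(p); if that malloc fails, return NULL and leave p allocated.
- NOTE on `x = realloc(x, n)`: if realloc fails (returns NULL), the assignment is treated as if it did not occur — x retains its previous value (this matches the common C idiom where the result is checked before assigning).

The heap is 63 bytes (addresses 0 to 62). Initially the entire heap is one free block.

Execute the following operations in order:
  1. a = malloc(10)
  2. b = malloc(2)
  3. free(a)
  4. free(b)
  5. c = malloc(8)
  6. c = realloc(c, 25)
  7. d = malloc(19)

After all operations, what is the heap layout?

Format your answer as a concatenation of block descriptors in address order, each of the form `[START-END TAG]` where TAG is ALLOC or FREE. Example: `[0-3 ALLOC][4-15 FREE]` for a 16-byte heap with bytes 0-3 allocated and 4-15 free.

Answer: [0-24 ALLOC][25-43 ALLOC][44-62 FREE]

Derivation:
Op 1: a = malloc(10) -> a = 0; heap: [0-9 ALLOC][10-62 FREE]
Op 2: b = malloc(2) -> b = 10; heap: [0-9 ALLOC][10-11 ALLOC][12-62 FREE]
Op 3: free(a) -> (freed a); heap: [0-9 FREE][10-11 ALLOC][12-62 FREE]
Op 4: free(b) -> (freed b); heap: [0-62 FREE]
Op 5: c = malloc(8) -> c = 0; heap: [0-7 ALLOC][8-62 FREE]
Op 6: c = realloc(c, 25) -> c = 0; heap: [0-24 ALLOC][25-62 FREE]
Op 7: d = malloc(19) -> d = 25; heap: [0-24 ALLOC][25-43 ALLOC][44-62 FREE]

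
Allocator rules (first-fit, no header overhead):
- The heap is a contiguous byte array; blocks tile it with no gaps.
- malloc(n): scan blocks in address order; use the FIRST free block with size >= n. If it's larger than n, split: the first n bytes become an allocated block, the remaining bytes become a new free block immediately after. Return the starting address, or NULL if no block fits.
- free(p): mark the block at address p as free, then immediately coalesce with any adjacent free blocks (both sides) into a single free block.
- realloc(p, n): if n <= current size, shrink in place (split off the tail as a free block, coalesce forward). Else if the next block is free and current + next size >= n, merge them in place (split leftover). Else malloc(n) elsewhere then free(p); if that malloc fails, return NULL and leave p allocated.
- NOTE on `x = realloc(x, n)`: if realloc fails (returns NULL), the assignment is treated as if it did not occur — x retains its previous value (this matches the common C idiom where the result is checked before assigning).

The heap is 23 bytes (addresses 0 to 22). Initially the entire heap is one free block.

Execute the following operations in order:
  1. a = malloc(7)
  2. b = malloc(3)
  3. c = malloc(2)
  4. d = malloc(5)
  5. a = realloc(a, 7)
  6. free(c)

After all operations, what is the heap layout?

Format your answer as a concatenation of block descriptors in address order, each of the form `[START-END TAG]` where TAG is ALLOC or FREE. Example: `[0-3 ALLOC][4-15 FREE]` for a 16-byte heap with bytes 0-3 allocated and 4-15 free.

Answer: [0-6 ALLOC][7-9 ALLOC][10-11 FREE][12-16 ALLOC][17-22 FREE]

Derivation:
Op 1: a = malloc(7) -> a = 0; heap: [0-6 ALLOC][7-22 FREE]
Op 2: b = malloc(3) -> b = 7; heap: [0-6 ALLOC][7-9 ALLOC][10-22 FREE]
Op 3: c = malloc(2) -> c = 10; heap: [0-6 ALLOC][7-9 ALLOC][10-11 ALLOC][12-22 FREE]
Op 4: d = malloc(5) -> d = 12; heap: [0-6 ALLOC][7-9 ALLOC][10-11 ALLOC][12-16 ALLOC][17-22 FREE]
Op 5: a = realloc(a, 7) -> a = 0; heap: [0-6 ALLOC][7-9 ALLOC][10-11 ALLOC][12-16 ALLOC][17-22 FREE]
Op 6: free(c) -> (freed c); heap: [0-6 ALLOC][7-9 ALLOC][10-11 FREE][12-16 ALLOC][17-22 FREE]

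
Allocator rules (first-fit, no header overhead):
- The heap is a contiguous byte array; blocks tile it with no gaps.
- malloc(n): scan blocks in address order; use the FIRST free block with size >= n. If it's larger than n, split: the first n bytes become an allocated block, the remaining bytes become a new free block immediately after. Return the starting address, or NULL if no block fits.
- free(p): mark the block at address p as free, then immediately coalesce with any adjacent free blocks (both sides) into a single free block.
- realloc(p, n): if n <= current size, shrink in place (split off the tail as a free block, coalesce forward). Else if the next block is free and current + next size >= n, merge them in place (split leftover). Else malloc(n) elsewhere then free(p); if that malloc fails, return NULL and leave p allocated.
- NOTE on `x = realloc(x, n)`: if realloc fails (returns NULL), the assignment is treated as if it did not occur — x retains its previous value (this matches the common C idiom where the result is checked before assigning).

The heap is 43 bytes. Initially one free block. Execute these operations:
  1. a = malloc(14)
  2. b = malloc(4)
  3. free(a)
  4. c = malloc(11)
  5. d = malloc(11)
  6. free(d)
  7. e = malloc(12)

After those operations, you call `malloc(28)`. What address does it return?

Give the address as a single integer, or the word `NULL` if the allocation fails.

Answer: NULL

Derivation:
Op 1: a = malloc(14) -> a = 0; heap: [0-13 ALLOC][14-42 FREE]
Op 2: b = malloc(4) -> b = 14; heap: [0-13 ALLOC][14-17 ALLOC][18-42 FREE]
Op 3: free(a) -> (freed a); heap: [0-13 FREE][14-17 ALLOC][18-42 FREE]
Op 4: c = malloc(11) -> c = 0; heap: [0-10 ALLOC][11-13 FREE][14-17 ALLOC][18-42 FREE]
Op 5: d = malloc(11) -> d = 18; heap: [0-10 ALLOC][11-13 FREE][14-17 ALLOC][18-28 ALLOC][29-42 FREE]
Op 6: free(d) -> (freed d); heap: [0-10 ALLOC][11-13 FREE][14-17 ALLOC][18-42 FREE]
Op 7: e = malloc(12) -> e = 18; heap: [0-10 ALLOC][11-13 FREE][14-17 ALLOC][18-29 ALLOC][30-42 FREE]
malloc(28): first-fit scan over [0-10 ALLOC][11-13 FREE][14-17 ALLOC][18-29 ALLOC][30-42 FREE] -> NULL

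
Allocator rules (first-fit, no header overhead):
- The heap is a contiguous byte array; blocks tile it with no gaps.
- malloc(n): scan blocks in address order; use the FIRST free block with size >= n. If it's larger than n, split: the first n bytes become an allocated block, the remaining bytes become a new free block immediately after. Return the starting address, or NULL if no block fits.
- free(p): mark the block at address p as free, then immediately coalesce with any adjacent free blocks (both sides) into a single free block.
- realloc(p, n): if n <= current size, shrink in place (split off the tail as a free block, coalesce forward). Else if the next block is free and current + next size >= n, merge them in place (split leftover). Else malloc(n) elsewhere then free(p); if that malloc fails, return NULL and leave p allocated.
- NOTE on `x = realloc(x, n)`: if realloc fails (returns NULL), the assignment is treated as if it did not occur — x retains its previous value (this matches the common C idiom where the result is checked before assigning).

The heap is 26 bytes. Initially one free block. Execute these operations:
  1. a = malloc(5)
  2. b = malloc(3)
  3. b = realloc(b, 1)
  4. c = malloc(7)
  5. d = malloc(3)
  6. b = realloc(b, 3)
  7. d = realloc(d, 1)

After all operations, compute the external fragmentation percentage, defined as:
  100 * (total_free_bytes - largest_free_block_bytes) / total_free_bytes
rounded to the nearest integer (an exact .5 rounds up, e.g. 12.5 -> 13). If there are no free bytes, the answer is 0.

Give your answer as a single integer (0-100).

Answer: 30

Derivation:
Op 1: a = malloc(5) -> a = 0; heap: [0-4 ALLOC][5-25 FREE]
Op 2: b = malloc(3) -> b = 5; heap: [0-4 ALLOC][5-7 ALLOC][8-25 FREE]
Op 3: b = realloc(b, 1) -> b = 5; heap: [0-4 ALLOC][5-5 ALLOC][6-25 FREE]
Op 4: c = malloc(7) -> c = 6; heap: [0-4 ALLOC][5-5 ALLOC][6-12 ALLOC][13-25 FREE]
Op 5: d = malloc(3) -> d = 13; heap: [0-4 ALLOC][5-5 ALLOC][6-12 ALLOC][13-15 ALLOC][16-25 FREE]
Op 6: b = realloc(b, 3) -> b = 16; heap: [0-4 ALLOC][5-5 FREE][6-12 ALLOC][13-15 ALLOC][16-18 ALLOC][19-25 FREE]
Op 7: d = realloc(d, 1) -> d = 13; heap: [0-4 ALLOC][5-5 FREE][6-12 ALLOC][13-13 ALLOC][14-15 FREE][16-18 ALLOC][19-25 FREE]
Free blocks: [1 2 7] total_free=10 largest=7 -> 100*(10-7)/10 = 300/10 = 30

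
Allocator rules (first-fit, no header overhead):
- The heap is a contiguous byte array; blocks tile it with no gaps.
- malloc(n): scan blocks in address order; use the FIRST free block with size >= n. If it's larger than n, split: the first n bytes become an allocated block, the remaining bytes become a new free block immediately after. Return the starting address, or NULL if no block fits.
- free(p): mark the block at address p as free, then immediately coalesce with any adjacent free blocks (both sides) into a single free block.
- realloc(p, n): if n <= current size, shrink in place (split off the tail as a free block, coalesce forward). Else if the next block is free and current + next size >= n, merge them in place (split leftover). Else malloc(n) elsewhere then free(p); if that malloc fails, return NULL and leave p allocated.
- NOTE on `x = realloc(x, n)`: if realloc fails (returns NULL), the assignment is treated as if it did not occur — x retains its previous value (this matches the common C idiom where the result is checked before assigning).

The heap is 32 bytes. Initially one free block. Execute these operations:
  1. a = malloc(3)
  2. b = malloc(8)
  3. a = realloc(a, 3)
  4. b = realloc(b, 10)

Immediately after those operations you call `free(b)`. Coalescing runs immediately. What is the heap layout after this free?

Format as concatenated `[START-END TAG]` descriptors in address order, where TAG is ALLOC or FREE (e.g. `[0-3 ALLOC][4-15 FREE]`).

Answer: [0-2 ALLOC][3-31 FREE]

Derivation:
Op 1: a = malloc(3) -> a = 0; heap: [0-2 ALLOC][3-31 FREE]
Op 2: b = malloc(8) -> b = 3; heap: [0-2 ALLOC][3-10 ALLOC][11-31 FREE]
Op 3: a = realloc(a, 3) -> a = 0; heap: [0-2 ALLOC][3-10 ALLOC][11-31 FREE]
Op 4: b = realloc(b, 10) -> b = 3; heap: [0-2 ALLOC][3-12 ALLOC][13-31 FREE]
free(b): b = 3 -> block [3-12 ALLOC]; mark free, coalesce with adjacent free neighbors -> [0-2 ALLOC][3-31 FREE]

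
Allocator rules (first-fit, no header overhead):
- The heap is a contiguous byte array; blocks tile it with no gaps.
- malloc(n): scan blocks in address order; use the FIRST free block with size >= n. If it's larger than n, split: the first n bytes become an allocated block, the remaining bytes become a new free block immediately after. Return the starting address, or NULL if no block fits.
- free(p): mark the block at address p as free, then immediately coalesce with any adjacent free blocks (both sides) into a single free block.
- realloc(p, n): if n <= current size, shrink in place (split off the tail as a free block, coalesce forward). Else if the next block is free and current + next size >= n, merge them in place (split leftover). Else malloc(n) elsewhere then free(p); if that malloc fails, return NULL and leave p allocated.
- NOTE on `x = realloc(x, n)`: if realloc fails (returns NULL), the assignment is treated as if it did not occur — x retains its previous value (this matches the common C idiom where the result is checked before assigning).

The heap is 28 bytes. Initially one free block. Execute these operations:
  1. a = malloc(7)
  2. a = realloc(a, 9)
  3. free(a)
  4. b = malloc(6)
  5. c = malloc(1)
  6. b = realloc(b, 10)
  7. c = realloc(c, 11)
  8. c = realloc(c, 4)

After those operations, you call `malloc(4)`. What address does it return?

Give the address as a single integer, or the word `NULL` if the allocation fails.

Answer: 0

Derivation:
Op 1: a = malloc(7) -> a = 0; heap: [0-6 ALLOC][7-27 FREE]
Op 2: a = realloc(a, 9) -> a = 0; heap: [0-8 ALLOC][9-27 FREE]
Op 3: free(a) -> (freed a); heap: [0-27 FREE]
Op 4: b = malloc(6) -> b = 0; heap: [0-5 ALLOC][6-27 FREE]
Op 5: c = malloc(1) -> c = 6; heap: [0-5 ALLOC][6-6 ALLOC][7-27 FREE]
Op 6: b = realloc(b, 10) -> b = 7; heap: [0-5 FREE][6-6 ALLOC][7-16 ALLOC][17-27 FREE]
Op 7: c = realloc(c, 11) -> c = 17; heap: [0-6 FREE][7-16 ALLOC][17-27 ALLOC]
Op 8: c = realloc(c, 4) -> c = 17; heap: [0-6 FREE][7-16 ALLOC][17-20 ALLOC][21-27 FREE]
malloc(4): first-fit scan over [0-6 FREE][7-16 ALLOC][17-20 ALLOC][21-27 FREE] -> 0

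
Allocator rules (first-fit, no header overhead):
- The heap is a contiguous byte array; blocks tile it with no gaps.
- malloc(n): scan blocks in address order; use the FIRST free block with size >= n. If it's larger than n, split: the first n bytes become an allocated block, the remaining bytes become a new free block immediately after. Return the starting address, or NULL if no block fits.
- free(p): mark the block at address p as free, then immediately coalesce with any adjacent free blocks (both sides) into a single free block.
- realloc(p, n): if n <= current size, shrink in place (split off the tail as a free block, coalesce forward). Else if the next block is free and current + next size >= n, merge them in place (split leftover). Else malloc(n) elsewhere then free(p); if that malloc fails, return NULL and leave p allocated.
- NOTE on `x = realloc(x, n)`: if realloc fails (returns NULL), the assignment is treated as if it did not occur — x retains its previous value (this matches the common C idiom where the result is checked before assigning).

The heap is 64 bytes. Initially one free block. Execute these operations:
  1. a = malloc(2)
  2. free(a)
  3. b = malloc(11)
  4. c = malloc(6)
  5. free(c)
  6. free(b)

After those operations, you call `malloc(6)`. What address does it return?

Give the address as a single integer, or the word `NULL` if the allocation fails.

Op 1: a = malloc(2) -> a = 0; heap: [0-1 ALLOC][2-63 FREE]
Op 2: free(a) -> (freed a); heap: [0-63 FREE]
Op 3: b = malloc(11) -> b = 0; heap: [0-10 ALLOC][11-63 FREE]
Op 4: c = malloc(6) -> c = 11; heap: [0-10 ALLOC][11-16 ALLOC][17-63 FREE]
Op 5: free(c) -> (freed c); heap: [0-10 ALLOC][11-63 FREE]
Op 6: free(b) -> (freed b); heap: [0-63 FREE]
malloc(6): first-fit scan over [0-63 FREE] -> 0

Answer: 0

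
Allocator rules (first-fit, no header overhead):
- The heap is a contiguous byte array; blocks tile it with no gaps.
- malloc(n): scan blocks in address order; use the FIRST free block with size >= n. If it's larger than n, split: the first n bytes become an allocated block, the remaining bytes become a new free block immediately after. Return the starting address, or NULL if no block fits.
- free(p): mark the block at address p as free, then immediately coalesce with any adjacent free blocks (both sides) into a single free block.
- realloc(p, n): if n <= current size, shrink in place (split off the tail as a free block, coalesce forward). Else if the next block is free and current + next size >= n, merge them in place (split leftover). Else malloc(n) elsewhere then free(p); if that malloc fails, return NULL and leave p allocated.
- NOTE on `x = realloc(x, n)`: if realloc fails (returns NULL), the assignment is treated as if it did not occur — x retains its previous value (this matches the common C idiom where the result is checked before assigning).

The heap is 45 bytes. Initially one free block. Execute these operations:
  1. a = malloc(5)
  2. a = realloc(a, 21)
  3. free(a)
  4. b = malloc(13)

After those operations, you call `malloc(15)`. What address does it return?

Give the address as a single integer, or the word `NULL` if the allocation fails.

Answer: 13

Derivation:
Op 1: a = malloc(5) -> a = 0; heap: [0-4 ALLOC][5-44 FREE]
Op 2: a = realloc(a, 21) -> a = 0; heap: [0-20 ALLOC][21-44 FREE]
Op 3: free(a) -> (freed a); heap: [0-44 FREE]
Op 4: b = malloc(13) -> b = 0; heap: [0-12 ALLOC][13-44 FREE]
malloc(15): first-fit scan over [0-12 ALLOC][13-44 FREE] -> 13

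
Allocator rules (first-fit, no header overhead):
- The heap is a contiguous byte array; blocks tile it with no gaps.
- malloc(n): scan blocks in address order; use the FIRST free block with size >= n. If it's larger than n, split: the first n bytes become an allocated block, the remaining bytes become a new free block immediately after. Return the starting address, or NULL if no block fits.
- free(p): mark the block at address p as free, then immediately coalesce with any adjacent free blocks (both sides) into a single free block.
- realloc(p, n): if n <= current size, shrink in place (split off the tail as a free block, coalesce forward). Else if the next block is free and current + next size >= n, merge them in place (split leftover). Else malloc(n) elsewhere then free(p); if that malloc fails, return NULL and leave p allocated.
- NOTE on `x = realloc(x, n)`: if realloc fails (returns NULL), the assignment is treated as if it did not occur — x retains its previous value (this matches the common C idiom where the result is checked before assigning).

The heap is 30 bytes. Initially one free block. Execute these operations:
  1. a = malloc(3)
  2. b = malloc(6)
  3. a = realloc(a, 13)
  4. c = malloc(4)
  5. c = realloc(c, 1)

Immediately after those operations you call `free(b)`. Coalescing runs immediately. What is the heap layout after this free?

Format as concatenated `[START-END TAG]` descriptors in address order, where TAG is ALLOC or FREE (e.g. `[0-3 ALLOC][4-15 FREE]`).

Op 1: a = malloc(3) -> a = 0; heap: [0-2 ALLOC][3-29 FREE]
Op 2: b = malloc(6) -> b = 3; heap: [0-2 ALLOC][3-8 ALLOC][9-29 FREE]
Op 3: a = realloc(a, 13) -> a = 9; heap: [0-2 FREE][3-8 ALLOC][9-21 ALLOC][22-29 FREE]
Op 4: c = malloc(4) -> c = 22; heap: [0-2 FREE][3-8 ALLOC][9-21 ALLOC][22-25 ALLOC][26-29 FREE]
Op 5: c = realloc(c, 1) -> c = 22; heap: [0-2 FREE][3-8 ALLOC][9-21 ALLOC][22-22 ALLOC][23-29 FREE]
free(b): b = 3 -> block [3-8 ALLOC]; mark free, coalesce with adjacent free neighbors -> [0-8 FREE][9-21 ALLOC][22-22 ALLOC][23-29 FREE]

Answer: [0-8 FREE][9-21 ALLOC][22-22 ALLOC][23-29 FREE]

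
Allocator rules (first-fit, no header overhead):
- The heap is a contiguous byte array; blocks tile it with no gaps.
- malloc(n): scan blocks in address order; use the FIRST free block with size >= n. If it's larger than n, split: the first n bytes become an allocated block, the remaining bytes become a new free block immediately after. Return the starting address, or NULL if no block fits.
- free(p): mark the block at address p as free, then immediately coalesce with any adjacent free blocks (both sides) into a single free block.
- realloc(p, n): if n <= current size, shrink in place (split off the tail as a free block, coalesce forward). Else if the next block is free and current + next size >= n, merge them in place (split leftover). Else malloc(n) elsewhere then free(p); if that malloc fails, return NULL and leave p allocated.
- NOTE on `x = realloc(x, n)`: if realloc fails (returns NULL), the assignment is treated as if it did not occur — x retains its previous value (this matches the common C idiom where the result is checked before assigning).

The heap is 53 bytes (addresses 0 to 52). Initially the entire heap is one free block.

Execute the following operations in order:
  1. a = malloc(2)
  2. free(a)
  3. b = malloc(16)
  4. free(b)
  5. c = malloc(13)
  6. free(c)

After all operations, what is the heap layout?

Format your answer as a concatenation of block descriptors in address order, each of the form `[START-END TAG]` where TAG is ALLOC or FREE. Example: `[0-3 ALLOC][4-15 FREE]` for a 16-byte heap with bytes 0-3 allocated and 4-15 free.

Answer: [0-52 FREE]

Derivation:
Op 1: a = malloc(2) -> a = 0; heap: [0-1 ALLOC][2-52 FREE]
Op 2: free(a) -> (freed a); heap: [0-52 FREE]
Op 3: b = malloc(16) -> b = 0; heap: [0-15 ALLOC][16-52 FREE]
Op 4: free(b) -> (freed b); heap: [0-52 FREE]
Op 5: c = malloc(13) -> c = 0; heap: [0-12 ALLOC][13-52 FREE]
Op 6: free(c) -> (freed c); heap: [0-52 FREE]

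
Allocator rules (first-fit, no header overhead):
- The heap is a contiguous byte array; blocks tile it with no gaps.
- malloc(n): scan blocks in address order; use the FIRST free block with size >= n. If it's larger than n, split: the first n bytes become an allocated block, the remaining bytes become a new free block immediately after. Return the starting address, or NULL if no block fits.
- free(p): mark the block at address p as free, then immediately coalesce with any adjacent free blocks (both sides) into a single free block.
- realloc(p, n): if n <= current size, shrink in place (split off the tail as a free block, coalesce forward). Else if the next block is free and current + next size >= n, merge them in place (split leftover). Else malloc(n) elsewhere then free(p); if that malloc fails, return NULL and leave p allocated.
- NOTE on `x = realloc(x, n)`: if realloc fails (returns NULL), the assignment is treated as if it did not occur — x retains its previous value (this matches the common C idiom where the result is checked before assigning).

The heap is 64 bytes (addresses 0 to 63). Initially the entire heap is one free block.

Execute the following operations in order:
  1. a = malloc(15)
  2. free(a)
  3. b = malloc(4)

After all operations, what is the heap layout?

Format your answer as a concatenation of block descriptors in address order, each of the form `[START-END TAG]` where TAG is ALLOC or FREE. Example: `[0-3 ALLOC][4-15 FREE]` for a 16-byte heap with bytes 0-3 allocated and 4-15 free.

Answer: [0-3 ALLOC][4-63 FREE]

Derivation:
Op 1: a = malloc(15) -> a = 0; heap: [0-14 ALLOC][15-63 FREE]
Op 2: free(a) -> (freed a); heap: [0-63 FREE]
Op 3: b = malloc(4) -> b = 0; heap: [0-3 ALLOC][4-63 FREE]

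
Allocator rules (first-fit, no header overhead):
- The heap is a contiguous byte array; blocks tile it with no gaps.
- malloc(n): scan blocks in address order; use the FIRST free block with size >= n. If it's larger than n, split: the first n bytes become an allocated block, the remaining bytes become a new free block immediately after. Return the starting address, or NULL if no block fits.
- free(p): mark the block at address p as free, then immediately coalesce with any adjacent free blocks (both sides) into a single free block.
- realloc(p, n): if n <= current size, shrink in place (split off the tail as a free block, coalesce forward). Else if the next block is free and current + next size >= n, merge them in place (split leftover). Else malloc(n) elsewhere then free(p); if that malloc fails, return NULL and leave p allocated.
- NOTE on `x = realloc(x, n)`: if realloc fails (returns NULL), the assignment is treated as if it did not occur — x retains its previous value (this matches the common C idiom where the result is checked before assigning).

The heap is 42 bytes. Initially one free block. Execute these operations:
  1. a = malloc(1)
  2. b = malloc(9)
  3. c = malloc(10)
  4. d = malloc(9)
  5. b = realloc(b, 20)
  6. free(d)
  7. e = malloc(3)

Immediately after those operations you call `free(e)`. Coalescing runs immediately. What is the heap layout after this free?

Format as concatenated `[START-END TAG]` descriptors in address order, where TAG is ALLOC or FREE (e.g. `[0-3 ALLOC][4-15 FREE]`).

Answer: [0-0 ALLOC][1-9 ALLOC][10-19 ALLOC][20-41 FREE]

Derivation:
Op 1: a = malloc(1) -> a = 0; heap: [0-0 ALLOC][1-41 FREE]
Op 2: b = malloc(9) -> b = 1; heap: [0-0 ALLOC][1-9 ALLOC][10-41 FREE]
Op 3: c = malloc(10) -> c = 10; heap: [0-0 ALLOC][1-9 ALLOC][10-19 ALLOC][20-41 FREE]
Op 4: d = malloc(9) -> d = 20; heap: [0-0 ALLOC][1-9 ALLOC][10-19 ALLOC][20-28 ALLOC][29-41 FREE]
Op 5: b = realloc(b, 20) -> NULL (b unchanged); heap: [0-0 ALLOC][1-9 ALLOC][10-19 ALLOC][20-28 ALLOC][29-41 FREE]
Op 6: free(d) -> (freed d); heap: [0-0 ALLOC][1-9 ALLOC][10-19 ALLOC][20-41 FREE]
Op 7: e = malloc(3) -> e = 20; heap: [0-0 ALLOC][1-9 ALLOC][10-19 ALLOC][20-22 ALLOC][23-41 FREE]
free(e): e = 20 -> block [20-22 ALLOC]; mark free, coalesce with adjacent free neighbors -> [0-0 ALLOC][1-9 ALLOC][10-19 ALLOC][20-41 FREE]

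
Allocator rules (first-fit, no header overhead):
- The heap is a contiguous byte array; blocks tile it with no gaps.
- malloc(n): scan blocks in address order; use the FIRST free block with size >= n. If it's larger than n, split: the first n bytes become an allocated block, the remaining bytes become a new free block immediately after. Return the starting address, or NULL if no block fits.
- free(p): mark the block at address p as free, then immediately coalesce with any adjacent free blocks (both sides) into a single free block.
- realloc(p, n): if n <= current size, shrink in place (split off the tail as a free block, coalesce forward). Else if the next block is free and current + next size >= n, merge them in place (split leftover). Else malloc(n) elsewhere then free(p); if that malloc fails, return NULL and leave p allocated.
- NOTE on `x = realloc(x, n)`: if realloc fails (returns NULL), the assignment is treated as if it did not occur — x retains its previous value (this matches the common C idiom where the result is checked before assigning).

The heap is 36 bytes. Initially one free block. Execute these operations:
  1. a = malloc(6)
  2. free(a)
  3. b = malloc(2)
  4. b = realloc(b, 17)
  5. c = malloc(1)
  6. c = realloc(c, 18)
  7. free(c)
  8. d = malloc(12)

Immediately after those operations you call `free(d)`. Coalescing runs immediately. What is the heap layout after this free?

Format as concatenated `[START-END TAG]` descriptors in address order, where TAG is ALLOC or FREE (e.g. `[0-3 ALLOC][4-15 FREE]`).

Op 1: a = malloc(6) -> a = 0; heap: [0-5 ALLOC][6-35 FREE]
Op 2: free(a) -> (freed a); heap: [0-35 FREE]
Op 3: b = malloc(2) -> b = 0; heap: [0-1 ALLOC][2-35 FREE]
Op 4: b = realloc(b, 17) -> b = 0; heap: [0-16 ALLOC][17-35 FREE]
Op 5: c = malloc(1) -> c = 17; heap: [0-16 ALLOC][17-17 ALLOC][18-35 FREE]
Op 6: c = realloc(c, 18) -> c = 17; heap: [0-16 ALLOC][17-34 ALLOC][35-35 FREE]
Op 7: free(c) -> (freed c); heap: [0-16 ALLOC][17-35 FREE]
Op 8: d = malloc(12) -> d = 17; heap: [0-16 ALLOC][17-28 ALLOC][29-35 FREE]
free(d): d = 17 -> block [17-28 ALLOC]; mark free, coalesce with adjacent free neighbors -> [0-16 ALLOC][17-35 FREE]

Answer: [0-16 ALLOC][17-35 FREE]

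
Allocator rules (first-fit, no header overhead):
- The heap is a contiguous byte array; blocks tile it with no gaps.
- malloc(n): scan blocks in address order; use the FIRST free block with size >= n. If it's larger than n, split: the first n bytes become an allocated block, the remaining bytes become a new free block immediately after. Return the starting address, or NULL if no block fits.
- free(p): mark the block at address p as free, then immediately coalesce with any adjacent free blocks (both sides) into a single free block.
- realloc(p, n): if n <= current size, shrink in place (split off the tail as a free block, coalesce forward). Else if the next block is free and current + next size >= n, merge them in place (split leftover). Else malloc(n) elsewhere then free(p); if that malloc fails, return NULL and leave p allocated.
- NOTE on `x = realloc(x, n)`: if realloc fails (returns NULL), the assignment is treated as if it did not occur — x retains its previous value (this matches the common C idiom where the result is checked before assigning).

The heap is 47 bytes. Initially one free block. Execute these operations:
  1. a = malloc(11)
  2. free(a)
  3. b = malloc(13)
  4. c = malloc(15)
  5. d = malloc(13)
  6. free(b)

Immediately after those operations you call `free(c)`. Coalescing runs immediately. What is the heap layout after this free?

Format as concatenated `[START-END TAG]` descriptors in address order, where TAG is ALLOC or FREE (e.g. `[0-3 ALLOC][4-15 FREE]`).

Answer: [0-27 FREE][28-40 ALLOC][41-46 FREE]

Derivation:
Op 1: a = malloc(11) -> a = 0; heap: [0-10 ALLOC][11-46 FREE]
Op 2: free(a) -> (freed a); heap: [0-46 FREE]
Op 3: b = malloc(13) -> b = 0; heap: [0-12 ALLOC][13-46 FREE]
Op 4: c = malloc(15) -> c = 13; heap: [0-12 ALLOC][13-27 ALLOC][28-46 FREE]
Op 5: d = malloc(13) -> d = 28; heap: [0-12 ALLOC][13-27 ALLOC][28-40 ALLOC][41-46 FREE]
Op 6: free(b) -> (freed b); heap: [0-12 FREE][13-27 ALLOC][28-40 ALLOC][41-46 FREE]
free(c): c = 13 -> block [13-27 ALLOC]; mark free, coalesce with adjacent free neighbors -> [0-27 FREE][28-40 ALLOC][41-46 FREE]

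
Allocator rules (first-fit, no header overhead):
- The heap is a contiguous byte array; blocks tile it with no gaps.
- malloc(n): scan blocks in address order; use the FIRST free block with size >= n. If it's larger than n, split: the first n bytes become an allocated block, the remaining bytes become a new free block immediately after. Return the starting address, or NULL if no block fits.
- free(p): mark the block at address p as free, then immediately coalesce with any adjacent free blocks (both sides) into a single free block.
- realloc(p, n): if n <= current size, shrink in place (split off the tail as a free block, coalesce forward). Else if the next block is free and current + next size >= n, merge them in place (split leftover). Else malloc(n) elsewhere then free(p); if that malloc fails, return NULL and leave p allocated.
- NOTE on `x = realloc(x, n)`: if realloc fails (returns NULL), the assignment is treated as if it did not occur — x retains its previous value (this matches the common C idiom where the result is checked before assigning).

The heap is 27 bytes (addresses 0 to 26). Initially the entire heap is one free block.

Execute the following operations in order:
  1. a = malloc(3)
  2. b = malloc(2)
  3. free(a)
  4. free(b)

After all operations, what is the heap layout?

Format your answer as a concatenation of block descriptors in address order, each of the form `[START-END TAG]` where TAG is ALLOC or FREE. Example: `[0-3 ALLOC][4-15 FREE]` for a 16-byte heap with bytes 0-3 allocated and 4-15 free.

Op 1: a = malloc(3) -> a = 0; heap: [0-2 ALLOC][3-26 FREE]
Op 2: b = malloc(2) -> b = 3; heap: [0-2 ALLOC][3-4 ALLOC][5-26 FREE]
Op 3: free(a) -> (freed a); heap: [0-2 FREE][3-4 ALLOC][5-26 FREE]
Op 4: free(b) -> (freed b); heap: [0-26 FREE]

Answer: [0-26 FREE]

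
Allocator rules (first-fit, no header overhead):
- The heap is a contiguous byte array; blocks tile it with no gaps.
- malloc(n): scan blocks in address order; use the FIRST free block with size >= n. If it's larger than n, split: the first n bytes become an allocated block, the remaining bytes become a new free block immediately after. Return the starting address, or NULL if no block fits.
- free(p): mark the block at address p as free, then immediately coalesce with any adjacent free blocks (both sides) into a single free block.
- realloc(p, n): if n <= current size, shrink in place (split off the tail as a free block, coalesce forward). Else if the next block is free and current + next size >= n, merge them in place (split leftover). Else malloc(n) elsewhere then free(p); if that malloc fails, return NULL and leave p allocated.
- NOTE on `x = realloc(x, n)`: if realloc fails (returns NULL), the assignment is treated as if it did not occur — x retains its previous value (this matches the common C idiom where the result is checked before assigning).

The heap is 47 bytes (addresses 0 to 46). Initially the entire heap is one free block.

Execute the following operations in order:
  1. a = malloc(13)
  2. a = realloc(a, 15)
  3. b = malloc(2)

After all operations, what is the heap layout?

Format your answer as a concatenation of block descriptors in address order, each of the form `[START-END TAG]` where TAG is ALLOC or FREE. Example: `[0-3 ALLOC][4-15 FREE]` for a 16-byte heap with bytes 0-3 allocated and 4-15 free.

Answer: [0-14 ALLOC][15-16 ALLOC][17-46 FREE]

Derivation:
Op 1: a = malloc(13) -> a = 0; heap: [0-12 ALLOC][13-46 FREE]
Op 2: a = realloc(a, 15) -> a = 0; heap: [0-14 ALLOC][15-46 FREE]
Op 3: b = malloc(2) -> b = 15; heap: [0-14 ALLOC][15-16 ALLOC][17-46 FREE]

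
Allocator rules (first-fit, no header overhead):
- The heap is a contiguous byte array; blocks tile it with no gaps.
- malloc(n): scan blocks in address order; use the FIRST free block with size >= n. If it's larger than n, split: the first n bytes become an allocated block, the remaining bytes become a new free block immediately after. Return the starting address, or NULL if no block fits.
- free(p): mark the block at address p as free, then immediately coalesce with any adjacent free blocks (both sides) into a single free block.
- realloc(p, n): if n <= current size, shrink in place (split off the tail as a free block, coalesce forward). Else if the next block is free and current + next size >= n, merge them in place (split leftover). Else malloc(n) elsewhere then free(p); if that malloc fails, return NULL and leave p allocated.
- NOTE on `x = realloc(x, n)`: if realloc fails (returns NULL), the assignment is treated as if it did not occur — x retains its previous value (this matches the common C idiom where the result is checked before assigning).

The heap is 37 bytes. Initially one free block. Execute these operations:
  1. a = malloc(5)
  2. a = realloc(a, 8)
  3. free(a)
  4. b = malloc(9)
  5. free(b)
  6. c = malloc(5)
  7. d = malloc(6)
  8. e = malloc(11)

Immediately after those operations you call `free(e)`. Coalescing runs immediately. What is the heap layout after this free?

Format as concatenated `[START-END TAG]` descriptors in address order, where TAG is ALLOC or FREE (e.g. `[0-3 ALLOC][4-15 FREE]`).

Answer: [0-4 ALLOC][5-10 ALLOC][11-36 FREE]

Derivation:
Op 1: a = malloc(5) -> a = 0; heap: [0-4 ALLOC][5-36 FREE]
Op 2: a = realloc(a, 8) -> a = 0; heap: [0-7 ALLOC][8-36 FREE]
Op 3: free(a) -> (freed a); heap: [0-36 FREE]
Op 4: b = malloc(9) -> b = 0; heap: [0-8 ALLOC][9-36 FREE]
Op 5: free(b) -> (freed b); heap: [0-36 FREE]
Op 6: c = malloc(5) -> c = 0; heap: [0-4 ALLOC][5-36 FREE]
Op 7: d = malloc(6) -> d = 5; heap: [0-4 ALLOC][5-10 ALLOC][11-36 FREE]
Op 8: e = malloc(11) -> e = 11; heap: [0-4 ALLOC][5-10 ALLOC][11-21 ALLOC][22-36 FREE]
free(e): e = 11 -> block [11-21 ALLOC]; mark free, coalesce with adjacent free neighbors -> [0-4 ALLOC][5-10 ALLOC][11-36 FREE]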